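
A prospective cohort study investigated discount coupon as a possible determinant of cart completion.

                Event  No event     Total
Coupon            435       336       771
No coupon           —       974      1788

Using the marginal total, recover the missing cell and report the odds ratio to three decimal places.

The missing cell is in the unexposed row: 1788 − 974 = 814.
So a = 435, b = 336, c = 814, d = 974.
OR = (a·d)/(b·c) = (435 × 974) / (336 × 814) = 423690 / 273504 = 1.54912

1.549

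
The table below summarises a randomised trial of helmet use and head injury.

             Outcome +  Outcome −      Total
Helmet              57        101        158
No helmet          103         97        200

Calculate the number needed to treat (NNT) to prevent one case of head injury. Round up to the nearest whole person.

Risk in treated group = 57/158 = 0.36076; risk in control = 103/200 = 0.51500.
Absolute risk reduction = 0.51500 − 0.36076 = 0.15424
NNT = 1 / ARR = 1 / 0.15424 = 6.483 → round up → 7

7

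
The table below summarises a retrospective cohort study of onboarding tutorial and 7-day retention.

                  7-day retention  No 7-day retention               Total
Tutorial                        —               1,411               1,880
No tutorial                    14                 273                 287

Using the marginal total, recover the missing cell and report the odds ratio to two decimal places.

The missing cell is in the exposed row: 1880 − 1411 = 469.
So a = 469, b = 1411, c = 14, d = 273.
OR = (a·d)/(b·c) = (469 × 273) / (1411 × 14) = 128037 / 19754 = 6.48157

6.48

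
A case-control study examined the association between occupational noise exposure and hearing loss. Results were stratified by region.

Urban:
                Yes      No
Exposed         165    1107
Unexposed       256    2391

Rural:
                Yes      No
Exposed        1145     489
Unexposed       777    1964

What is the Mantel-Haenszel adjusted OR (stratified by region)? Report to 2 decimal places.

OR_MH = Σ(aᵢdᵢ/nᵢ) / Σ(bᵢcᵢ/nᵢ), where nᵢ is the stratum total.
Stratum 1 (Urban): n = 3919; a·d/n = 165·2391/3919 = 100.6673; b·c/n = 1107·256/3919 = 72.3123
Stratum 2 (Rural): n = 4375; a·d/n = 1145·1964/4375 = 514.0069; b·c/n = 489·777/4375 = 86.8464
OR_MH = (100.6673 + 514.0069) / (72.3123 + 86.8464) = 614.6741 / 159.1587 = 3.86202

3.86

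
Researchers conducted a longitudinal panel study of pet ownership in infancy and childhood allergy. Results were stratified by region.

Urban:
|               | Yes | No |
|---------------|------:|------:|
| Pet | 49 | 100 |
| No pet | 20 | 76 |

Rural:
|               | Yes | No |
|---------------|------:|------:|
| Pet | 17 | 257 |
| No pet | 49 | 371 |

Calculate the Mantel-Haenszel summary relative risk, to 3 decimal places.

RR_MH = Σ(aᵢ·n₀ᵢ/nᵢ) / Σ(cᵢ·n₁ᵢ/nᵢ), with n₁ᵢ = aᵢ+bᵢ (exposed), n₀ᵢ = cᵢ+dᵢ (unexposed), nᵢ = n₁ᵢ+n₀ᵢ.
Stratum 1 (Urban): n₁ = 149, n₀ = 96, n = 245; a·n₀/n = 49·96/245 = 19.2000; c·n₁/n = 20·149/245 = 12.1633
Stratum 2 (Rural): n₁ = 274, n₀ = 420, n = 694; a·n₀/n = 17·420/694 = 10.2882; c·n₁/n = 49·274/694 = 19.3458
RR_MH = (19.2000 + 10.2882) / (12.1633 + 19.3458) = 29.4882 / 31.5091 = 0.93586

0.936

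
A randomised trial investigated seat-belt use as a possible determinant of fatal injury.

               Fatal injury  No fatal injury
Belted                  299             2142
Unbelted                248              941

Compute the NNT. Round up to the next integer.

Risk in treated group = 299/2441 = 0.12249; risk in control = 248/1189 = 0.20858.
Absolute risk reduction = 0.20858 − 0.12249 = 0.08609
NNT = 1 / ARR = 1 / 0.08609 = 11.616 → round up → 12

12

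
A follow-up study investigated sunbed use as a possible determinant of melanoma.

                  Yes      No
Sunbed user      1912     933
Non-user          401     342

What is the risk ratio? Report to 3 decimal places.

Cells: a = 1912, b = 933, c = 401, d = 342.
Risk in exposed = 1912/2845 = 0.67206; risk in unexposed = 401/743 = 0.53970.
RR = 0.67206 / 0.53970 = 1.24523
The risk among the exposed is 1.25 times that among the unexposed.

1.245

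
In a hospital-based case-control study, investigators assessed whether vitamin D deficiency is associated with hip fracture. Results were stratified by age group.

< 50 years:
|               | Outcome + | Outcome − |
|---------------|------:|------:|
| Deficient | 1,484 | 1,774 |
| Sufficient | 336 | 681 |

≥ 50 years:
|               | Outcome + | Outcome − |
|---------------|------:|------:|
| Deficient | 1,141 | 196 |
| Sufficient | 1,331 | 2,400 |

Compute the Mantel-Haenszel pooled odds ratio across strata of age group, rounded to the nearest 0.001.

OR_MH = Σ(aᵢdᵢ/nᵢ) / Σ(bᵢcᵢ/nᵢ), where nᵢ is the stratum total.
Stratum 1 (< 50 years): n = 4275; a·d/n = 1484·681/4275 = 236.3986; b·c/n = 1774·336/4275 = 139.4302
Stratum 2 (≥ 50 years): n = 5068; a·d/n = 1141·2400/5068 = 540.3315; b·c/n = 196·1331/5068 = 51.4751
OR_MH = (236.3986 + 540.3315) / (139.4302 + 51.4751) = 776.7301 / 190.9053 = 4.06867

4.069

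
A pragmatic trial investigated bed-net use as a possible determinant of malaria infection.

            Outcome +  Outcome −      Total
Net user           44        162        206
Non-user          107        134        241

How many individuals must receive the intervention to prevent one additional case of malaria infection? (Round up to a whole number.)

Risk in treated group = 44/206 = 0.21359; risk in control = 107/241 = 0.44398.
Absolute risk reduction = 0.44398 − 0.21359 = 0.23039
NNT = 1 / ARR = 1 / 0.23039 = 4.340 → round up → 5

5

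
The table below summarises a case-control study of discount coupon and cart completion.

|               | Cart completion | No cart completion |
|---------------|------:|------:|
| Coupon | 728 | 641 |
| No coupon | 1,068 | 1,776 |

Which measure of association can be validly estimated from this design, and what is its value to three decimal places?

1.889

Cells: a = 728, b = 641, c = 1068, d = 1776.
This is a case-control study: participants were sampled on outcome status, so risks in the source population cannot be estimated directly — relative risk is not valid here. The odds ratio is the appropriate measure.
OR = (a·d)/(b·c) = (728 × 1776) / (641 × 1068) = 1292928 / 684588 = 1.88862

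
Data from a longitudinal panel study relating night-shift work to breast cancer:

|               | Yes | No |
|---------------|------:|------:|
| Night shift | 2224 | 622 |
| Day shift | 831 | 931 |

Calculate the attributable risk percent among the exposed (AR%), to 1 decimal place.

39.6

Cells: a = 2224, b = 622, c = 831, d = 931.
Risk in exposed = 2224/2846 = 0.78145; risk in unexposed = 831/1762 = 0.47162.
RR = 0.78145/0.47162 = 1.65693
AR% = (RR − 1)/RR × 100 = (1.65693 − 1)/1.65693 × 100 = 39.6475%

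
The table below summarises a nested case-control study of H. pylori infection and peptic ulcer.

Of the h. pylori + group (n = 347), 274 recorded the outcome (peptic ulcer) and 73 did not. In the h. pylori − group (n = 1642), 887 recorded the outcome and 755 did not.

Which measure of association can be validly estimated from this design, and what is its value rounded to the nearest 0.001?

3.195

From the description: a = 274, b = 73, c = 887, d = 755.
This is a nested case-control study: participants were sampled on outcome status, so risks in the source population cannot be estimated directly — relative risk is not valid here. The odds ratio is the appropriate measure.
OR = (a·d)/(b·c) = (274 × 755) / (73 × 887) = 206870 / 64751 = 3.19485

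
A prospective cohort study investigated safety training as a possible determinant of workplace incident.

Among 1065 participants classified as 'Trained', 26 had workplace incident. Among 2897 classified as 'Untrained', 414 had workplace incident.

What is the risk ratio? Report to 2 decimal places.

From the description: a = 26, b = 1039, c = 414, d = 2483.
Risk in exposed = 26/1065 = 0.02441; risk in unexposed = 414/2897 = 0.14291.
RR = 0.02441 / 0.14291 = 0.17083
The risk is 83% lower among the exposed than among the unexposed.

0.17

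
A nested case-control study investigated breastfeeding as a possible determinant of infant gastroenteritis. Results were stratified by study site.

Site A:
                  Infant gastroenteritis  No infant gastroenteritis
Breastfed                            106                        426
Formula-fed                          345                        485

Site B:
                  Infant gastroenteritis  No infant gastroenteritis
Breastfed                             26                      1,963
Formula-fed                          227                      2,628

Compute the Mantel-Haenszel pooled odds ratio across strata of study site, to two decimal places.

OR_MH = Σ(aᵢdᵢ/nᵢ) / Σ(bᵢcᵢ/nᵢ), where nᵢ is the stratum total.
Stratum 1 (Site A): n = 1362; a·d/n = 106·485/1362 = 37.7460; b·c/n = 426·345/1362 = 107.9075
Stratum 2 (Site B): n = 4844; a·d/n = 26·2628/4844 = 14.1057; b·c/n = 1963·227/4844 = 91.9903
OR_MH = (37.7460 + 14.1057) / (107.9075 + 91.9903) = 51.8517 / 199.8978 = 0.25939

0.26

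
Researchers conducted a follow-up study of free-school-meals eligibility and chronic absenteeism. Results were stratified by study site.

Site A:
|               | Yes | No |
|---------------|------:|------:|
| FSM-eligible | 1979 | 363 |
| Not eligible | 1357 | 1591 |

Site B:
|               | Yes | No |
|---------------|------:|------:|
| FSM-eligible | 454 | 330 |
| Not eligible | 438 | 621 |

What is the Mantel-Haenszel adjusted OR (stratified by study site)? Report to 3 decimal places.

4.361

OR_MH = Σ(aᵢdᵢ/nᵢ) / Σ(bᵢcᵢ/nᵢ), where nᵢ is the stratum total.
Stratum 1 (Site A): n = 5290; a·d/n = 1979·1591/5290 = 595.1964; b·c/n = 363·1357/5290 = 93.1174
Stratum 2 (Site B): n = 1843; a·d/n = 454·621/1843 = 152.9756; b·c/n = 330·438/1843 = 78.4265
OR_MH = (595.1964 + 152.9756) / (93.1174 + 78.4265) = 748.1720 / 171.5439 = 4.36140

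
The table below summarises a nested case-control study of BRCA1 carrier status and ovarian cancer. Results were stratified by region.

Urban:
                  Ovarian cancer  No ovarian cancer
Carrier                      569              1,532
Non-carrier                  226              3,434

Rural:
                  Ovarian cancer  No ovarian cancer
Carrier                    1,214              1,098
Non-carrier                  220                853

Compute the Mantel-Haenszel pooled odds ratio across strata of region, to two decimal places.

OR_MH = Σ(aᵢdᵢ/nᵢ) / Σ(bᵢcᵢ/nᵢ), where nᵢ is the stratum total.
Stratum 1 (Urban): n = 5761; a·d/n = 569·3434/5761 = 339.1679; b·c/n = 1532·226/5761 = 60.0993
Stratum 2 (Rural): n = 3385; a·d/n = 1214·853/3385 = 305.9208; b·c/n = 1098·220/3385 = 71.3619
OR_MH = (339.1679 + 305.9208) / (60.0993 + 71.3619) = 645.0887 / 131.4612 = 4.90707

4.91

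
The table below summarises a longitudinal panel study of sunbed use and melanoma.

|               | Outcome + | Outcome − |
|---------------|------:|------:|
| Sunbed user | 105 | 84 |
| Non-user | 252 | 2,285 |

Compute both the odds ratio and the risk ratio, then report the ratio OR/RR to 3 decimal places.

Cells: a = 105, b = 84, c = 252, d = 2285.
OR = (105·2285)/(84·252) = 239925/21168 = 11.33433
Risk in exposed = 105/189 = 0.55556; risk in unexposed = 252/2537 = 0.09933; RR = 5.59303
OR/RR = 11.33433 / 5.59303 = 2.02651
The outcome is not rare, so the OR lies further from 1 than the RR.

2.027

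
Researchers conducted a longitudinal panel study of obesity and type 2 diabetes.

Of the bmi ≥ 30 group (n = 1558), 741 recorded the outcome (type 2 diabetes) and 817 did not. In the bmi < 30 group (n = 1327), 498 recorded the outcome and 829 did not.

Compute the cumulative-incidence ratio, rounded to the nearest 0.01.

From the description: a = 741, b = 817, c = 498, d = 829.
Risk in exposed = 741/1558 = 0.47561; risk in unexposed = 498/1327 = 0.37528.
RR = 0.47561 / 0.37528 = 1.26734
The risk among the exposed is 1.27 times that among the unexposed.

1.27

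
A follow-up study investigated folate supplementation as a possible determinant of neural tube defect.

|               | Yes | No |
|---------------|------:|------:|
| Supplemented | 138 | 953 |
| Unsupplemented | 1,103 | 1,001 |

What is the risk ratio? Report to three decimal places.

Cells: a = 138, b = 953, c = 1103, d = 1001.
Risk in exposed = 138/1091 = 0.12649; risk in unexposed = 1103/2104 = 0.52424.
RR = 0.12649 / 0.52424 = 0.24128
The risk is 76% lower among the exposed than among the unexposed.

0.241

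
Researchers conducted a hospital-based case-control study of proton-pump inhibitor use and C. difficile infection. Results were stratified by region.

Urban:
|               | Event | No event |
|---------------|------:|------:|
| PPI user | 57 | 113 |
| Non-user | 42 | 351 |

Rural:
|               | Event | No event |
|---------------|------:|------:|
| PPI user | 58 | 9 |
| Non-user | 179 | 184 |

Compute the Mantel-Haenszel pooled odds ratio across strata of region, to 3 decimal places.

4.957

OR_MH = Σ(aᵢdᵢ/nᵢ) / Σ(bᵢcᵢ/nᵢ), where nᵢ is the stratum total.
Stratum 1 (Urban): n = 563; a·d/n = 57·351/563 = 35.5364; b·c/n = 113·42/563 = 8.4298
Stratum 2 (Rural): n = 430; a·d/n = 58·184/430 = 24.8186; b·c/n = 9·179/430 = 3.7465
OR_MH = (35.5364 + 24.8186) / (8.4298 + 3.7465) = 60.3550 / 12.1764 = 4.95674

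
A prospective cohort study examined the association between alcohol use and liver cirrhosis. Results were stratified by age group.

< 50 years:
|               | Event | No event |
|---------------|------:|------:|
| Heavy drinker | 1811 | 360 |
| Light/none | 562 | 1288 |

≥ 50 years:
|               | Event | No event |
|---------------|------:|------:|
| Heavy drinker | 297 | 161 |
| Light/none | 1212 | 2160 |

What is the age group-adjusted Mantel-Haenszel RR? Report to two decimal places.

RR_MH = Σ(aᵢ·n₀ᵢ/nᵢ) / Σ(cᵢ·n₁ᵢ/nᵢ), with n₁ᵢ = aᵢ+bᵢ (exposed), n₀ᵢ = cᵢ+dᵢ (unexposed), nᵢ = n₁ᵢ+n₀ᵢ.
Stratum 1 (< 50 years): n₁ = 2171, n₀ = 1850, n = 4021; a·n₀/n = 1811·1850/4021 = 833.2131; c·n₁/n = 562·2171/4021 = 303.4325
Stratum 2 (≥ 50 years): n₁ = 458, n₀ = 3372, n = 3830; a·n₀/n = 297·3372/3830 = 261.4841; c·n₁/n = 1212·458/3830 = 144.9337
RR_MH = (833.2131 + 261.4841) / (303.4325 + 144.9337) = 1094.6972 / 448.3662 = 2.44153

2.44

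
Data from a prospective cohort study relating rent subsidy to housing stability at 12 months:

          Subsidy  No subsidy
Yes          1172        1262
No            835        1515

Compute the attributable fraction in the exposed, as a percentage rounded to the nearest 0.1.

Reading the table with exposure as columns: a = 1172 (Subsidy, case), b = 835 (Subsidy, non-case), c = 1262 (No subsidy, case), d = 1515.
Risk in exposed = 1172/2007 = 0.58396; risk in unexposed = 1262/2777 = 0.45445.
RR = 0.58396/0.45445 = 1.28498
AR% = (RR − 1)/RR × 100 = (1.28498 − 1)/1.28498 × 100 = 22.1778%

22.2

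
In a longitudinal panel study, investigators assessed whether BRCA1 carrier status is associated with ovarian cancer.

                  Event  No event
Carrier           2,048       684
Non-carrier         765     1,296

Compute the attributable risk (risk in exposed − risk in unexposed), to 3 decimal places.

0.378

Cells: a = 2048, b = 684, c = 765, d = 1296.
Risk in exposed = 2048/2732 = 0.749634; risk in unexposed = 765/2061 = 0.371179.
Risk difference = 0.749634 − 0.371179 = 0.378455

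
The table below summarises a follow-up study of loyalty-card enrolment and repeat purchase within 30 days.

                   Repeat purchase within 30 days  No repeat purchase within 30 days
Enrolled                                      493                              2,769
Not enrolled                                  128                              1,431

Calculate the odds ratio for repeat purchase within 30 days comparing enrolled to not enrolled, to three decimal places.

Cells: a = 493, b = 2769, c = 128, d = 1431.
OR = (a·d)/(b·c) = (493 × 1431) / (2769 × 128) = 705483 / 354432 = 1.99046
The odds of repeat purchase within 30 days are about 1.99 times as high in the enrolled group.

1.990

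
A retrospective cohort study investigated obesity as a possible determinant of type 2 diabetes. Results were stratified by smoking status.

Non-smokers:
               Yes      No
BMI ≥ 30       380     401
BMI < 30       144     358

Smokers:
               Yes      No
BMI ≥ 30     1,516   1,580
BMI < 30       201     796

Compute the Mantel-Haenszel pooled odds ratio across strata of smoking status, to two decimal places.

OR_MH = Σ(aᵢdᵢ/nᵢ) / Σ(bᵢcᵢ/nᵢ), where nᵢ is the stratum total.
Stratum 1 (Non-smokers): n = 1283; a·d/n = 380·358/1283 = 106.0327; b·c/n = 401·144/1283 = 45.0070
Stratum 2 (Smokers): n = 4093; a·d/n = 1516·796/4093 = 294.8292; b·c/n = 1580·201/4093 = 77.5910
OR_MH = (106.0327 + 294.8292) / (45.0070 + 77.5910) = 400.8620 / 122.5980 = 3.26973

3.27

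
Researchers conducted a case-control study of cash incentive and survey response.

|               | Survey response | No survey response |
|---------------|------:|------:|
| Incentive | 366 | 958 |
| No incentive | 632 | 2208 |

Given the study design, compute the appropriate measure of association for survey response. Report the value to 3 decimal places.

1.335

Cells: a = 366, b = 958, c = 632, d = 2208.
This is a case-control study: participants were sampled on outcome status, so risks in the source population cannot be estimated directly — relative risk is not valid here. The odds ratio is the appropriate measure.
OR = (a·d)/(b·c) = (366 × 2208) / (958 × 632) = 808128 / 605456 = 1.33474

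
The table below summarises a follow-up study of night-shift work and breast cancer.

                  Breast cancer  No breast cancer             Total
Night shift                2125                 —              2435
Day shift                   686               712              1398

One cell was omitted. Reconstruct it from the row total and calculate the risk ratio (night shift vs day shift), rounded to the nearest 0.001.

1.778

The missing cell is in the exposed row: 2435 − 2125 = 310.
So a = 2125, b = 310, c = 686, d = 712.
RR = [a/(a+b)] / [c/(c+d)] = (2125/2435) / (686/1398) = 0.87269/0.49070 = 1.77846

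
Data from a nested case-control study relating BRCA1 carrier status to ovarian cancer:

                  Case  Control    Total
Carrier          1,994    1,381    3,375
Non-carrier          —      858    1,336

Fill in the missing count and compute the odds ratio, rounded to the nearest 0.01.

The missing cell is in the unexposed row: 1336 − 858 = 478.
So a = 1994, b = 1381, c = 478, d = 858.
OR = (a·d)/(b·c) = (1994 × 858) / (1381 × 478) = 1710852 / 660118 = 2.59174

2.59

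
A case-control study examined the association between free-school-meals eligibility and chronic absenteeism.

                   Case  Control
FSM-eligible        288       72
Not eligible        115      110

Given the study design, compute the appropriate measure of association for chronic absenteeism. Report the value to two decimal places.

Cells: a = 288, b = 72, c = 115, d = 110.
This is a case-control study: participants were sampled on outcome status, so risks in the source population cannot be estimated directly — relative risk is not valid here. The odds ratio is the appropriate measure.
OR = (a·d)/(b·c) = (288 × 110) / (72 × 115) = 31680 / 8280 = 3.82609

3.83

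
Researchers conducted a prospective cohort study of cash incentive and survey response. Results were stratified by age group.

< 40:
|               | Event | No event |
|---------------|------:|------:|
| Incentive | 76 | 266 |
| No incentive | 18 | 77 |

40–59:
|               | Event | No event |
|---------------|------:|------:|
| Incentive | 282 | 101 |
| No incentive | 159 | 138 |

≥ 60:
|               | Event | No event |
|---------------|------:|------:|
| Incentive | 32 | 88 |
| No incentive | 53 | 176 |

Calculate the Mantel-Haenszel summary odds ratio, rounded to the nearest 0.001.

OR_MH = Σ(aᵢdᵢ/nᵢ) / Σ(bᵢcᵢ/nᵢ), where nᵢ is the stratum total.
Stratum 1 (< 40): n = 437; a·d/n = 76·77/437 = 13.3913; b·c/n = 266·18/437 = 10.9565
Stratum 2 (40–59): n = 680; a·d/n = 282·138/680 = 57.2294; b·c/n = 101·159/680 = 23.6162
Stratum 3 (≥ 60): n = 349; a·d/n = 32·176/349 = 16.1375; b·c/n = 88·53/349 = 13.3639
OR_MH = (13.3913 + 57.2294 + 16.1375) / (10.9565 + 23.6162 + 13.3639) = 86.7583 / 47.9366 = 1.80985

1.810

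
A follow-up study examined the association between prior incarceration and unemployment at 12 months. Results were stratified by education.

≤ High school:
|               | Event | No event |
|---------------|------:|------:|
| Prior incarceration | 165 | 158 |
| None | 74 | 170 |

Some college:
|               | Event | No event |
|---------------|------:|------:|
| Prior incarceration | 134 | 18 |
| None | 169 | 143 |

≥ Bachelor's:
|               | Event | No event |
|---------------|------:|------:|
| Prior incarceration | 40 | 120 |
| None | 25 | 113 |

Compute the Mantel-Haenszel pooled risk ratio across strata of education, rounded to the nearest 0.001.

RR_MH = Σ(aᵢ·n₀ᵢ/nᵢ) / Σ(cᵢ·n₁ᵢ/nᵢ), with n₁ᵢ = aᵢ+bᵢ (exposed), n₀ᵢ = cᵢ+dᵢ (unexposed), nᵢ = n₁ᵢ+n₀ᵢ.
Stratum 1 (≤ High school): n₁ = 323, n₀ = 244, n = 567; a·n₀/n = 165·244/567 = 71.0053; c·n₁/n = 74·323/567 = 42.1552
Stratum 2 (Some college): n₁ = 152, n₀ = 312, n = 464; a·n₀/n = 134·312/464 = 90.1034; c·n₁/n = 169·152/464 = 55.3621
Stratum 3 (≥ Bachelor's): n₁ = 160, n₀ = 138, n = 298; a·n₀/n = 40·138/298 = 18.5235; c·n₁/n = 25·160/298 = 13.4228
RR_MH = (71.0053 + 90.1034 + 18.5235) / (42.1552 + 55.3621 + 13.4228) = 179.6322 / 110.9401 = 1.61918

1.619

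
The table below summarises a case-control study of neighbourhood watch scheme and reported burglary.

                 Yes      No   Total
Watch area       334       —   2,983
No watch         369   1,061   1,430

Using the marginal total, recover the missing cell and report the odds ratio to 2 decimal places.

The missing cell is in the exposed row: 2983 − 334 = 2649.
So a = 334, b = 2649, c = 369, d = 1061.
OR = (a·d)/(b·c) = (334 × 1061) / (2649 × 369) = 354374 / 977481 = 0.36254

0.36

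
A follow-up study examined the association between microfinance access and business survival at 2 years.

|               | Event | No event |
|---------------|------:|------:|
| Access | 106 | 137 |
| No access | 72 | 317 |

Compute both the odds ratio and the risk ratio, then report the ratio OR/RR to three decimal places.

Cells: a = 106, b = 137, c = 72, d = 317.
OR = (106·317)/(137·72) = 33602/9864 = 3.40653
Risk in exposed = 106/243 = 0.43621; risk in unexposed = 72/389 = 0.18509; RR = 2.35677
OR/RR = 3.40653 / 2.35677 = 1.44542
The outcome is not rare, so the OR lies further from 1 than the RR.

1.445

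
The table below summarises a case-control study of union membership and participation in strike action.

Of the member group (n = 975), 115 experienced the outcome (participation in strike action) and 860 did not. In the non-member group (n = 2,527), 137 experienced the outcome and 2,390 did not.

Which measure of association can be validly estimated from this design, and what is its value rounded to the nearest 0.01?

From the description: a = 115, b = 860, c = 137, d = 2390.
This is a case-control study: participants were sampled on outcome status, so risks in the source population cannot be estimated directly — relative risk is not valid here. The odds ratio is the appropriate measure.
OR = (a·d)/(b·c) = (115 × 2390) / (860 × 137) = 274850 / 117820 = 2.33280

2.33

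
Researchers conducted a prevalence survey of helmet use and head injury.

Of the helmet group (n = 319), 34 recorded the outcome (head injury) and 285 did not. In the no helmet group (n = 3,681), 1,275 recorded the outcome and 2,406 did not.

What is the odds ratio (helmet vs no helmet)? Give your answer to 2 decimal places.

From the description: a = 34, b = 285, c = 1275, d = 2406.
OR = (a·d)/(b·c) = (34 × 2406) / (285 × 1275) = 81804 / 363375 = 0.22512
Exposure is associated with lower odds of head injury (OR = 0.23 < 1).

0.23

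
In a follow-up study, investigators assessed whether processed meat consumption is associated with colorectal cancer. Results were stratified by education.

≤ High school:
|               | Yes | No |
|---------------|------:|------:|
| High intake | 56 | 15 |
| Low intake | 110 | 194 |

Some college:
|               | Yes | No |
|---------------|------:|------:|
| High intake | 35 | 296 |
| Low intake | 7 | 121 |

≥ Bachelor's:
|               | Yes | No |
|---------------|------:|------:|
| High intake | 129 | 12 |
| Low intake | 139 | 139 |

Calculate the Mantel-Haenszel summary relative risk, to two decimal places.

RR_MH = Σ(aᵢ·n₀ᵢ/nᵢ) / Σ(cᵢ·n₁ᵢ/nᵢ), with n₁ᵢ = aᵢ+bᵢ (exposed), n₀ᵢ = cᵢ+dᵢ (unexposed), nᵢ = n₁ᵢ+n₀ᵢ.
Stratum 1 (≤ High school): n₁ = 71, n₀ = 304, n = 375; a·n₀/n = 56·304/375 = 45.3973; c·n₁/n = 110·71/375 = 20.8267
Stratum 2 (Some college): n₁ = 331, n₀ = 128, n = 459; a·n₀/n = 35·128/459 = 9.7603; c·n₁/n = 7·331/459 = 5.0479
Stratum 3 (≥ Bachelor's): n₁ = 141, n₀ = 278, n = 419; a·n₀/n = 129·278/419 = 85.5895; c·n₁/n = 139·141/419 = 46.7757
RR_MH = (45.3973 + 9.7603 + 85.5895) / (20.8267 + 5.0479 + 46.7757) = 140.7472 / 72.6503 = 1.93733

1.94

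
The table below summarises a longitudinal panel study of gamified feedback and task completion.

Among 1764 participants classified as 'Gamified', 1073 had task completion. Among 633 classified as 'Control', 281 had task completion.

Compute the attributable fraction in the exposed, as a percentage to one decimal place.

From the description: a = 1073, b = 691, c = 281, d = 352.
Risk in exposed = 1073/1764 = 0.60828; risk in unexposed = 281/633 = 0.44392.
RR = 0.60828/0.44392 = 1.37025
AR% = (RR − 1)/RR × 100 = (1.37025 − 1)/1.37025 × 100 = 27.0204%

27.0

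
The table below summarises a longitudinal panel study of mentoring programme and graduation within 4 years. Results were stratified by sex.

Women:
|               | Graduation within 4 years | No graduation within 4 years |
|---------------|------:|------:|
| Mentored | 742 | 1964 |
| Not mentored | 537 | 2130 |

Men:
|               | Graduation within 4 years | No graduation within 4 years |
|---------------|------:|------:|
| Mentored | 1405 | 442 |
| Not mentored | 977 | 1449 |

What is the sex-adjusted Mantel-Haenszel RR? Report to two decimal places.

1.68

RR_MH = Σ(aᵢ·n₀ᵢ/nᵢ) / Σ(cᵢ·n₁ᵢ/nᵢ), with n₁ᵢ = aᵢ+bᵢ (exposed), n₀ᵢ = cᵢ+dᵢ (unexposed), nᵢ = n₁ᵢ+n₀ᵢ.
Stratum 1 (Women): n₁ = 2706, n₀ = 2667, n = 5373; a·n₀/n = 742·2667/5373 = 368.3071; c·n₁/n = 537·2706/5373 = 270.4489
Stratum 2 (Men): n₁ = 1847, n₀ = 2426, n = 4273; a·n₀/n = 1405·2426/4273 = 797.6901; c·n₁/n = 977·1847/4273 = 422.3073
RR_MH = (368.3071 + 797.6901) / (270.4489 + 422.3073) = 1165.9972 / 692.7562 = 1.68313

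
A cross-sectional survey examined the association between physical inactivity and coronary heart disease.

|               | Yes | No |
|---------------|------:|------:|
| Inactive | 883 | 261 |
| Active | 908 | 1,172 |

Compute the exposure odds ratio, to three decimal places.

4.367

Cells: a = 883, b = 261, c = 908, d = 1172.
OR = (a·d)/(b·c) = (883 × 1172) / (261 × 908) = 1034876 / 236988 = 4.36679
The odds of coronary heart disease are about 4.37 times as high in the inactive group.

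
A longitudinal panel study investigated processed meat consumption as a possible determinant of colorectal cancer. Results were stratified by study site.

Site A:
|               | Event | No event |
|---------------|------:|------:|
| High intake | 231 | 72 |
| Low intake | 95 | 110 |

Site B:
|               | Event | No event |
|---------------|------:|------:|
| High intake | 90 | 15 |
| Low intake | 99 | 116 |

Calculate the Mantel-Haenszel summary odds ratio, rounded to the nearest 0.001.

OR_MH = Σ(aᵢdᵢ/nᵢ) / Σ(bᵢcᵢ/nᵢ), where nᵢ is the stratum total.
Stratum 1 (Site A): n = 508; a·d/n = 231·110/508 = 50.0197; b·c/n = 72·95/508 = 13.4646
Stratum 2 (Site B): n = 320; a·d/n = 90·116/320 = 32.6250; b·c/n = 15·99/320 = 4.6406
OR_MH = (50.0197 + 32.6250) / (13.4646 + 4.6406) = 82.6447 / 18.1052 = 4.56470

4.565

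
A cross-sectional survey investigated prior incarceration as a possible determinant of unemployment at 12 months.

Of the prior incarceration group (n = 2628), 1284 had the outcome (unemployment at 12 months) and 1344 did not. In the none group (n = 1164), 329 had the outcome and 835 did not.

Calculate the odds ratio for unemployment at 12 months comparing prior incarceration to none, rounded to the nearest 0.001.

From the description: a = 1284, b = 1344, c = 329, d = 835.
OR = (a·d)/(b·c) = (1284 × 835) / (1344 × 329) = 1072140 / 442176 = 2.42469
The odds of unemployment at 12 months are about 2.42 times as high in the prior incarceration group.

2.425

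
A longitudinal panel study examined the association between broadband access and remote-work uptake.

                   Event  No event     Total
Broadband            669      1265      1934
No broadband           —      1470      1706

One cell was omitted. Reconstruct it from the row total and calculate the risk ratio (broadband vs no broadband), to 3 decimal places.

2.501

The missing cell is in the unexposed row: 1706 − 1470 = 236.
So a = 669, b = 1265, c = 236, d = 1470.
RR = [a/(a+b)] / [c/(c+d)] = (669/1934) / (236/1706) = 0.34592/0.13834 = 2.50056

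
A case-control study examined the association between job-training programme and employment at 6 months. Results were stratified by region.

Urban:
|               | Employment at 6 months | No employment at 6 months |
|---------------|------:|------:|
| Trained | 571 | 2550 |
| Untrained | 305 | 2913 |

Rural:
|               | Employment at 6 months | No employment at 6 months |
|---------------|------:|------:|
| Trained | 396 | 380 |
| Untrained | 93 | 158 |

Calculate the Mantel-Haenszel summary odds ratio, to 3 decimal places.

OR_MH = Σ(aᵢdᵢ/nᵢ) / Σ(bᵢcᵢ/nᵢ), where nᵢ is the stratum total.
Stratum 1 (Urban): n = 6339; a·d/n = 571·2913/6339 = 262.3952; b·c/n = 2550·305/6339 = 122.6929
Stratum 2 (Rural): n = 1027; a·d/n = 396·158/1027 = 60.9231; b·c/n = 380·93/1027 = 34.4109
OR_MH = (262.3952 + 60.9231) / (122.6929 + 34.4109) = 323.3182 / 157.1038 = 2.05799

2.058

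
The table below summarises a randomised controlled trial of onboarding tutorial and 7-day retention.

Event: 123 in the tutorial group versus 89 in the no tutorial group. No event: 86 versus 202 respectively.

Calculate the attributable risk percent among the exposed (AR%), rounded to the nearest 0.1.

From the description: a = 123, b = 86, c = 89, d = 202.
Risk in exposed = 123/209 = 0.58852; risk in unexposed = 89/291 = 0.30584.
RR = 0.58852/0.30584 = 1.92425
AR% = (RR − 1)/RR × 100 = (1.92425 − 1)/1.92425 × 100 = 48.0317%

48.0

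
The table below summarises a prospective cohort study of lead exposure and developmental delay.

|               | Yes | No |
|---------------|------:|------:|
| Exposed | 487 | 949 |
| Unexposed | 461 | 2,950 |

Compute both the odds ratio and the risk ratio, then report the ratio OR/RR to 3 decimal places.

1.309

Cells: a = 487, b = 949, c = 461, d = 2950.
OR = (487·2950)/(949·461) = 1436650/437489 = 3.28385
Risk in exposed = 487/1436 = 0.33914; risk in unexposed = 461/3411 = 0.13515; RR = 2.50932
OR/RR = 3.28385 / 2.50932 = 1.30867
The outcome is not rare, so the OR lies further from 1 than the RR.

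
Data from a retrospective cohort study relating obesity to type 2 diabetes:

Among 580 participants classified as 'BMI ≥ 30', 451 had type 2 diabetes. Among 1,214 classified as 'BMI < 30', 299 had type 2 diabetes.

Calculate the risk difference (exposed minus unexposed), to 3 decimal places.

0.531

From the description: a = 451, b = 129, c = 299, d = 915.
Risk in exposed = 451/580 = 0.777586; risk in unexposed = 299/1214 = 0.246293.
Risk difference = 0.777586 − 0.246293 = 0.531293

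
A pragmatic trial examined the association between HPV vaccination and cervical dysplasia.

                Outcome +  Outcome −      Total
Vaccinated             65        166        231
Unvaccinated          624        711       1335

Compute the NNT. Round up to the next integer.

Risk in treated group = 65/231 = 0.28139; risk in control = 624/1335 = 0.46742.
Absolute risk reduction = 0.46742 − 0.28139 = 0.18603
NNT = 1 / ARR = 1 / 0.18603 = 5.375 → round up → 6

6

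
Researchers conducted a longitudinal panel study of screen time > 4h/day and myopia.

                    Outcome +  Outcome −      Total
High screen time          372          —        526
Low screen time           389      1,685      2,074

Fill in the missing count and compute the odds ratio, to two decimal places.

10.46

The missing cell is in the exposed row: 526 − 372 = 154.
So a = 372, b = 154, c = 389, d = 1685.
OR = (a·d)/(b·c) = (372 × 1685) / (154 × 389) = 626820 / 59906 = 10.46339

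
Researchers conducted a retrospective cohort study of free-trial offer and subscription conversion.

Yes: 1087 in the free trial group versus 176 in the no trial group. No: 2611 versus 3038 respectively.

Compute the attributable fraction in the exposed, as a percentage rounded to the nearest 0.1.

From the description: a = 1087, b = 2611, c = 176, d = 3038.
Risk in exposed = 1087/3698 = 0.29394; risk in unexposed = 176/3214 = 0.05476.
RR = 0.29394/0.05476 = 5.36779
AR% = (RR − 1)/RR × 100 = (5.36779 − 1)/5.36779 × 100 = 81.3704%

81.4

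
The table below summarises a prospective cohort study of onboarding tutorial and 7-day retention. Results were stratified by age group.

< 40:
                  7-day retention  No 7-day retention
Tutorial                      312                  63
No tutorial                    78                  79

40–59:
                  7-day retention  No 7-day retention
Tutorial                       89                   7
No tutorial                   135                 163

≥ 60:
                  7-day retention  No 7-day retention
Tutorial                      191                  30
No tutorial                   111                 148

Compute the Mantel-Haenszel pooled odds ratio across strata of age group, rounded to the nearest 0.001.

7.648

OR_MH = Σ(aᵢdᵢ/nᵢ) / Σ(bᵢcᵢ/nᵢ), where nᵢ is the stratum total.
Stratum 1 (< 40): n = 532; a·d/n = 312·79/532 = 46.3308; b·c/n = 63·78/532 = 9.2368
Stratum 2 (40–59): n = 394; a·d/n = 89·163/394 = 36.8198; b·c/n = 7·135/394 = 2.3985
Stratum 3 (≥ 60): n = 480; a·d/n = 191·148/480 = 58.8917; b·c/n = 30·111/480 = 6.9375
OR_MH = (46.3308 + 36.8198 + 58.8917) / (9.2368 + 2.3985 + 6.9375) = 142.0423 / 18.5728 = 7.64786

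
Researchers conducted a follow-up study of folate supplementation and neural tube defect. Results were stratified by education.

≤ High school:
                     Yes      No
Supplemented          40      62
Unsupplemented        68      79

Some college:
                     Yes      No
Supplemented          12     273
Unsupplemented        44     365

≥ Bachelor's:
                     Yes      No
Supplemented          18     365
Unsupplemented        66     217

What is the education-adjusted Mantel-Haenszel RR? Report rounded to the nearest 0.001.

RR_MH = Σ(aᵢ·n₀ᵢ/nᵢ) / Σ(cᵢ·n₁ᵢ/nᵢ), with n₁ᵢ = aᵢ+bᵢ (exposed), n₀ᵢ = cᵢ+dᵢ (unexposed), nᵢ = n₁ᵢ+n₀ᵢ.
Stratum 1 (≤ High school): n₁ = 102, n₀ = 147, n = 249; a·n₀/n = 40·147/249 = 23.6145; c·n₁/n = 68·102/249 = 27.8554
Stratum 2 (Some college): n₁ = 285, n₀ = 409, n = 694; a·n₀/n = 12·409/694 = 7.0720; c·n₁/n = 44·285/694 = 18.0692
Stratum 3 (≥ Bachelor's): n₁ = 383, n₀ = 283, n = 666; a·n₀/n = 18·283/666 = 7.6486; c·n₁/n = 66·383/666 = 37.9550
RR_MH = (23.6145 + 7.0720 + 7.6486) / (27.8554 + 18.0692 + 37.9550) = 38.3352 / 83.8795 = 0.45703

0.457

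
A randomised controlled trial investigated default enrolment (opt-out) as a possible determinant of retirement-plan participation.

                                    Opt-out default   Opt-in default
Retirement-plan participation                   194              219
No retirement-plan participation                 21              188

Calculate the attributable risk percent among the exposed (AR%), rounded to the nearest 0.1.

Reading the table with exposure as columns: a = 194 (Opt-out default, case), b = 21 (Opt-out default, non-case), c = 219 (Opt-in default, case), d = 188.
Risk in exposed = 194/215 = 0.90233; risk in unexposed = 219/407 = 0.53808.
RR = 0.90233/0.53808 = 1.67692
AR% = (RR − 1)/RR × 100 = (1.67692 − 1)/1.67692 × 100 = 40.3670%

40.4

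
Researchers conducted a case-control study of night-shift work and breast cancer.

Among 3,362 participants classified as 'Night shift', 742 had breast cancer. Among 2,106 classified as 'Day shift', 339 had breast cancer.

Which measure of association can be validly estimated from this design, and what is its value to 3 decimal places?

1.476

From the description: a = 742, b = 2620, c = 339, d = 1767.
This is a case-control study: participants were sampled on outcome status, so risks in the source population cannot be estimated directly — relative risk is not valid here. The odds ratio is the appropriate measure.
OR = (a·d)/(b·c) = (742 × 1767) / (2620 × 339) = 1311114 / 888180 = 1.47618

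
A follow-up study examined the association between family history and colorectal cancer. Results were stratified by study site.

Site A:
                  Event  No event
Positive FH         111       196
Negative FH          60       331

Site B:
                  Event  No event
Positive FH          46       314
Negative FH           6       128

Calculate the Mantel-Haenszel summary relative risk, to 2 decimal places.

RR_MH = Σ(aᵢ·n₀ᵢ/nᵢ) / Σ(cᵢ·n₁ᵢ/nᵢ), with n₁ᵢ = aᵢ+bᵢ (exposed), n₀ᵢ = cᵢ+dᵢ (unexposed), nᵢ = n₁ᵢ+n₀ᵢ.
Stratum 1 (Site A): n₁ = 307, n₀ = 391, n = 698; a·n₀/n = 111·391/698 = 62.1791; c·n₁/n = 60·307/698 = 26.3897
Stratum 2 (Site B): n₁ = 360, n₀ = 134, n = 494; a·n₀/n = 46·134/494 = 12.4777; c·n₁/n = 6·360/494 = 4.3725
RR_MH = (62.1791 + 12.4777) / (26.3897 + 4.3725) = 74.6568 / 30.7622 = 2.42690

2.43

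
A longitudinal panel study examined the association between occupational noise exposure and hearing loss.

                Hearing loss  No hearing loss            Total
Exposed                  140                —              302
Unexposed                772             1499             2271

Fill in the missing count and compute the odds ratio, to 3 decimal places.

1.678

The missing cell is in the exposed row: 302 − 140 = 162.
So a = 140, b = 162, c = 772, d = 1499.
OR = (a·d)/(b·c) = (140 × 1499) / (162 × 772) = 209860 / 125064 = 1.67802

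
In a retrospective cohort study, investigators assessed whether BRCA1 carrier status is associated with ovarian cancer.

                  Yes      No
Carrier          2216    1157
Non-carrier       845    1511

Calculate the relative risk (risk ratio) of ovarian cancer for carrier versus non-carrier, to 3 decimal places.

Cells: a = 2216, b = 1157, c = 845, d = 1511.
Risk in exposed = 2216/3373 = 0.65698; risk in unexposed = 845/2356 = 0.35866.
RR = 0.65698 / 0.35866 = 1.83177
The risk among the exposed is 1.83 times that among the unexposed.

1.832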